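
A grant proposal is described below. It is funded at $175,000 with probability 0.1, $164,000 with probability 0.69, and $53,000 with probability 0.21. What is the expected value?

$141,790

EV = 0.1 × 175000 + 0.69 × 164000 + 0.21 × 53000 = 17500 + 113160 + 11130 = 141790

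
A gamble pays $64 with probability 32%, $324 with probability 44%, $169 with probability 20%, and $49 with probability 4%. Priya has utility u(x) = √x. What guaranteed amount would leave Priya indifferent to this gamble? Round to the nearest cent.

$178.49

E[u] = 0.32·√64 + 0.44·√324 + 0.2·√169 + 0.04·√49 = 0.32·8 + 0.44·18 + 0.2·13 + 0.04·7 = 13.36
CE = (13.36)² = 178.4896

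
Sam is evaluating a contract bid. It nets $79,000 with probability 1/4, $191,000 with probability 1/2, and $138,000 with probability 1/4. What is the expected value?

EV = 1/4 × 79000 + 1/2 × 191000 + 1/4 × 138000 = 19750 + 95500 + 34500 = 149750

$149,750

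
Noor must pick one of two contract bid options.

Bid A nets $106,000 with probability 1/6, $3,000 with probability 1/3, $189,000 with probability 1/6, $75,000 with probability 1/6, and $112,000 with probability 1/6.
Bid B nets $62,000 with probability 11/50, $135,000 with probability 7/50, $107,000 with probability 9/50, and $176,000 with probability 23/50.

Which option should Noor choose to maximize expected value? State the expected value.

Bid B ($132,760)

Bid A = 1/6 × 106000 + 1/3 × 3000 + 1/6 × 189000 + 1/6 × 75000 + 1/6 × 112000 = 17666.6667 + 1000 + 31500 + 12500 + 18666.6667 = 81333.3333
Bid B = 11/50 × 62000 + 7/50 × 135000 + 9/50 × 107000 + 23/50 × 176000 = 13640 + 18900 + 19260 + 80960 = 132760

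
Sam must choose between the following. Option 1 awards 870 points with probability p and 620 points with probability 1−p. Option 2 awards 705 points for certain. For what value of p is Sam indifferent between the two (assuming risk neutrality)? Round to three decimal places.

p·870 + (1−p)·620 = 705
250p + 620 = 705
p = (705 − 620) / 250

p = 0.340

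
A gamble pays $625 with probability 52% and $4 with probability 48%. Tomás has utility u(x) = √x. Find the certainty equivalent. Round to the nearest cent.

$194.88

E[u] = 0.52·√625 + 0.48·√4 = 0.52·25 + 0.48·2 = 13.96
CE = (13.96)² = 194.8816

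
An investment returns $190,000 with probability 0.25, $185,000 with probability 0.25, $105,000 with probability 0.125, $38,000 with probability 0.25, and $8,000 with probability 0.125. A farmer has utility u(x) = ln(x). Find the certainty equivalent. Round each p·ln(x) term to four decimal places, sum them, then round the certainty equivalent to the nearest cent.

E[u] = 0.25·ln(190000) + 0.25·ln(185000) + 0.125·ln(105000) + 0.25·ln(38000) + 0.125·ln(8000) = 3.0387 + 3.0320 + 1.4452 + 2.6363 + 1.1234 = 11.2756
CE = e^11.2756 ≈ 78873.45

$78,873.45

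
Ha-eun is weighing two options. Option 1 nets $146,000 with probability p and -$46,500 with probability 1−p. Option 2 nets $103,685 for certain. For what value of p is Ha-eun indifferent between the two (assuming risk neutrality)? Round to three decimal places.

p = 0.780

p·146000 + (1−p)·(-46500) = 103685
192500p − 46500 = 103685
p = (103685 + 46500) / 192500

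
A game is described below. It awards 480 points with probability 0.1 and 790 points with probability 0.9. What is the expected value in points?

759 points

EV = 0.1 × 480 + 0.9 × 790 = 48 + 711 = 759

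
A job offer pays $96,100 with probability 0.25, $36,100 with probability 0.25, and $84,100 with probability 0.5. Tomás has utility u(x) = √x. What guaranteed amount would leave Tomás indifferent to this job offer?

$72,900

E[u] = 0.25·√96100 + 0.25·√36100 + 0.5·√84100 = 0.25·310 + 0.25·190 + 0.5·290 = 270
CE = (270)² = 72900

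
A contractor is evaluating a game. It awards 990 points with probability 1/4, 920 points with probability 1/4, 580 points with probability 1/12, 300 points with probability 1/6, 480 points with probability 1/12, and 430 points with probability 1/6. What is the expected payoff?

687.5 points

EV = 1/4 × 990 + 1/4 × 920 + 1/12 × 580 + 1/6 × 300 + 1/12 × 480 + 1/6 × 430 = 247.5 + 230 + 48.3333 + 50 + 40 + 71.6667 = 687.5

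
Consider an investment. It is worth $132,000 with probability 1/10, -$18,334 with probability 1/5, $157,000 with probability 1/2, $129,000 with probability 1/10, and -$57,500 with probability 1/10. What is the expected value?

EV = 1/10 × 132000 + 1/5 × (-18334) + 1/2 × 157000 + 1/10 × 129000 + 1/10 × (-57500) = 13200 − 3666.8 + 78500 + 12900 − 5750 = 95183.2

$95,183.20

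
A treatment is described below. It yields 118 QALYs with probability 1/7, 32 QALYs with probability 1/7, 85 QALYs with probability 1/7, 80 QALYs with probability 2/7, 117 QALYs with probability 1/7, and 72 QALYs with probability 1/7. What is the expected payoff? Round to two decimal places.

83.43 QALYs

EV = 1/7 × 118 + 1/7 × 32 + 1/7 × 85 + 2/7 × 80 + 1/7 × 117 + 1/7 × 72 = 16.8571 + 4.5714 + 12.1429 + 22.8571 + 16.7143 + 10.2857 = 83.4286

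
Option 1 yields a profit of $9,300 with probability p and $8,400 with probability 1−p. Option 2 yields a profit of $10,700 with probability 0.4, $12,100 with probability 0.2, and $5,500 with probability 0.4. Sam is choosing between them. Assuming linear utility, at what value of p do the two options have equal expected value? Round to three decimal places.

EV(Option 2) = 0.4 × 10700 + 0.2 × 12100 + 0.4 × 5500 = 4280 + 2420 + 2200 = 8900
p·9300 + (1−p)·8400 = 8900
900p + 8400 = 8900
p = (8900 − 8400) / 900

p = 0.556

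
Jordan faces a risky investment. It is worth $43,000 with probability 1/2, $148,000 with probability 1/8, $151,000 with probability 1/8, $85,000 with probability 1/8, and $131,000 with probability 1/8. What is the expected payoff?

EV = 1/2 × 43000 + 1/8 × 148000 + 1/8 × 151000 + 1/8 × 85000 + 1/8 × 131000 = 21500 + 18500 + 18875 + 10625 + 16375 = 85875

$85,875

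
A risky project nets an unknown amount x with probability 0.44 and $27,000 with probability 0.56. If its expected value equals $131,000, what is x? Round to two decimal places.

0.44·x + 0.56·27000 = 131000
0.44·x = 131000 − 15120 = 115880
x = 115880 / 0.44 = 263363.6364

x = $263,363.64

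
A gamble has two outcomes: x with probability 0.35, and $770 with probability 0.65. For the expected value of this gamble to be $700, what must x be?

0.35·x + 0.65·770 = 700
0.35·x = 700 − 500.5 = 199.5
x = 199.5 / 0.35 = 570

x = $570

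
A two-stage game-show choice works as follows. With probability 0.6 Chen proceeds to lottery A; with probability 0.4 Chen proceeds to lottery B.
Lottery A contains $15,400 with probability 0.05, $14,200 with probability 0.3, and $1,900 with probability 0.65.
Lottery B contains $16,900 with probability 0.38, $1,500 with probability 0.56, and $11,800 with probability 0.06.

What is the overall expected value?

$6,947

EV(A) = 0.05 × 15400 + 0.3 × 14200 + 0.65 × 1900 = 770 + 4260 + 1235 = 6265
EV(B) = 0.38 × 16900 + 0.56 × 1500 + 0.06 × 11800 = 6422 + 840 + 708 = 7970
Overall = 0.6 × 6265 + 0.4 × 7970 = 3759 + 3188 = 6947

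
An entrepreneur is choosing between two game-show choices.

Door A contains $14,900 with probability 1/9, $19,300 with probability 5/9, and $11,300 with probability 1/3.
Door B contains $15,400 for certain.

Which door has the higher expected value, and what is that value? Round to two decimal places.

Door A = 1/9 × 14900 + 5/9 × 19300 + 1/3 × 11300 = 1655.5556 + 10722.2222 + 3766.6667 = 16144.4444
Door B: 15400 (certain)

Door A ($16,144.44)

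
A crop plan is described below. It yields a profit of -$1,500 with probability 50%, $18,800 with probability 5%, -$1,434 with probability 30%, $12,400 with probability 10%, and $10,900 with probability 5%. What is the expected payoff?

$1,544.80

EV = 0.5 × (-1500) + 0.05 × 18800 + 0.3 × (-1434) + 0.1 × 12400 + 0.05 × 10900 = -750 + 940 − 430.2 + 1240 + 545 = 1544.8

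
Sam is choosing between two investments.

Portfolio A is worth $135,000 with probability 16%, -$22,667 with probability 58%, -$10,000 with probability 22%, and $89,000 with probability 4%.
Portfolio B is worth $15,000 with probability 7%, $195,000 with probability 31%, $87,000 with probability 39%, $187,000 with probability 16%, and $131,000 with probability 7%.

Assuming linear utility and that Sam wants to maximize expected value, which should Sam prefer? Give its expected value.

Portfolio A = 0.16 × 135000 + 0.58 × (-22667) + 0.22 × (-10000) + 0.04 × 89000 = 21600 − 13146.86 − 2200 + 3560 = 9813.14
Portfolio B = 0.07 × 15000 + 0.31 × 195000 + 0.39 × 87000 + 0.16 × 187000 + 0.07 × 131000 = 1050 + 60450 + 33930 + 29920 + 9170 = 134520

Portfolio B ($134,520)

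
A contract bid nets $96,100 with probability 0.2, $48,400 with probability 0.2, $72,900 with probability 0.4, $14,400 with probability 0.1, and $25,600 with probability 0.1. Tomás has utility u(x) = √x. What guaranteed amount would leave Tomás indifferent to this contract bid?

$58,564

E[u] = 0.2·√96100 + 0.2·√48400 + 0.4·√72900 + 0.1·√14400 + 0.1·√25600 = 0.2·310 + 0.2·220 + 0.4·270 + 0.1·120 + 0.1·160 = 242
CE = (242)² = 58564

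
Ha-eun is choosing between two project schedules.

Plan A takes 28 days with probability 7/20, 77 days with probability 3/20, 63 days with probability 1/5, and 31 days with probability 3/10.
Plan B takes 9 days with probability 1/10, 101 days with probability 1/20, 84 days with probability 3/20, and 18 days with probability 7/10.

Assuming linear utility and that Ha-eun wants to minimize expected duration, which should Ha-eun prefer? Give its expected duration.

Plan A = 7/20 × 28 + 3/20 × 77 + 1/5 × 63 + 3/10 × 31 = 9.8 + 11.55 + 12.6 + 9.3 = 43.25
Plan B = 1/10 × 9 + 1/20 × 101 + 3/20 × 84 + 7/10 × 18 = 0.9 + 5.05 + 12.6 + 12.6 = 31.15

Plan B (31.15 days)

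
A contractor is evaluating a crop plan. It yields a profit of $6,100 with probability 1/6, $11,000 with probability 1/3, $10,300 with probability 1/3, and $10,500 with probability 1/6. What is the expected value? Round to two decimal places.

$9,866.67

EV = 1/6 × 6100 + 1/3 × 11000 + 1/3 × 10300 + 1/6 × 10500 = 1016.6667 + 3666.6667 + 3433.3333 + 1750 = 9866.6667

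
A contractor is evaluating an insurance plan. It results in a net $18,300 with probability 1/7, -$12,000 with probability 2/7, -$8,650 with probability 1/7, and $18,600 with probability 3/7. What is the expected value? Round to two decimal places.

EV = 1/7 × 18300 + 2/7 × (-12000) + 1/7 × (-8650) + 3/7 × 18600 = 2614.2857 − 3428.5714 − 1235.7143 + 7971.4286 = 5921.4286

$5,921.43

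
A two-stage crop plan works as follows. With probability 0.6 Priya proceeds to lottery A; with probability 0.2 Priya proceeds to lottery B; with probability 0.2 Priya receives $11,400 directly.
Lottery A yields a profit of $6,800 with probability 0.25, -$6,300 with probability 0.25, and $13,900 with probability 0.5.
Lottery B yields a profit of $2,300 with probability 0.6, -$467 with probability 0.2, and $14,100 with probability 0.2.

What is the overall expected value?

EV(A) = 0.25 × 6800 + 0.25 × (-6300) + 0.5 × 13900 = 1700 − 1575 + 6950 = 7075
EV(B) = 0.6 × 2300 + 0.2 × (-467) + 0.2 × 14100 = 1380 − 93.4 + 2820 = 4106.6
Branch C: 11400 (certain)
Overall = 0.6 × 7075 + 0.2 × 4106.6 + 0.2 × 11400 = 4245 + 821.32 + 2280 = 7346.32

$7,346.32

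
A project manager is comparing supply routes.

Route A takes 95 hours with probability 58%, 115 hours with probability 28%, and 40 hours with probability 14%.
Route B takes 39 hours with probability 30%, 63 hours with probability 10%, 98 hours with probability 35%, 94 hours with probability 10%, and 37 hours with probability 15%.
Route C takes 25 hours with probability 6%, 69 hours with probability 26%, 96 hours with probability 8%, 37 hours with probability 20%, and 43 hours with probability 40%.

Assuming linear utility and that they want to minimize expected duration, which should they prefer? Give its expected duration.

Route A = 0.58 × 95 + 0.28 × 115 + 0.14 × 40 = 55.1 + 32.2 + 5.6 = 92.9
Route B = 0.3 × 39 + 0.1 × 63 + 0.35 × 98 + 0.1 × 94 + 0.15 × 37 = 11.7 + 6.3 + 34.3 + 9.4 + 5.55 = 67.25
Route C = 0.06 × 25 + 0.26 × 69 + 0.08 × 96 + 0.2 × 37 + 0.4 × 43 = 1.5 + 17.94 + 7.68 + 7.4 + 17.2 = 51.72

Route C (51.72 hours)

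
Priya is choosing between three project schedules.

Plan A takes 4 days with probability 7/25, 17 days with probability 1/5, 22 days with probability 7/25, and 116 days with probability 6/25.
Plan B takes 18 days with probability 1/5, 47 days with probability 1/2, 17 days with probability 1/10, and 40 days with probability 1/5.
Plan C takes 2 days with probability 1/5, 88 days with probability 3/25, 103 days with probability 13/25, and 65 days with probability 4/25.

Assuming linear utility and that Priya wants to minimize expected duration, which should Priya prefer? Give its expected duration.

Plan B (36.8 days)

Plan A = 7/25 × 4 + 1/5 × 17 + 7/25 × 22 + 6/25 × 116 = 1.12 + 3.4 + 6.16 + 27.84 = 38.52
Plan B = 1/5 × 18 + 1/2 × 47 + 1/10 × 17 + 1/5 × 40 = 3.6 + 23.5 + 1.7 + 8 = 36.8
Plan C = 1/5 × 2 + 3/25 × 88 + 13/25 × 103 + 4/25 × 65 = 0.4 + 10.56 + 53.56 + 10.4 = 74.92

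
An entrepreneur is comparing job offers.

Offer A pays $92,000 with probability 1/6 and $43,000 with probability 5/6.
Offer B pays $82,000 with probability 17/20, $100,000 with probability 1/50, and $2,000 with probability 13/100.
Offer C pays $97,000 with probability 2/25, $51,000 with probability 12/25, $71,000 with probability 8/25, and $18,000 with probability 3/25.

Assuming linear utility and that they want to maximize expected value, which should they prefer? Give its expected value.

Offer B ($71,960)

Offer A = 1/6 × 92000 + 5/6 × 43000 = 15333.3333 + 35833.3333 = 51166.6667
Offer B = 17/20 × 82000 + 1/50 × 100000 + 13/100 × 2000 = 69700 + 2000 + 260 = 71960
Offer C = 2/25 × 97000 + 12/25 × 51000 + 8/25 × 71000 + 3/25 × 18000 = 7760 + 24480 + 22720 + 2160 = 57120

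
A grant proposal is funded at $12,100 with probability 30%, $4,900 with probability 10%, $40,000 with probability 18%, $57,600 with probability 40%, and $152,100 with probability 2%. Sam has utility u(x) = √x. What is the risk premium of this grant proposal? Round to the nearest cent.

E[u] = 0.3·√12100 + 0.1·√4900 + 0.18·√40000 + 0.4·√57600 + 0.02·√152100 = 0.3·110 + 0.1·70 + 0.18·200 + 0.4·240 + 0.02·390 = 179.8
CE = (179.8)² = 32328.04
Risk premium = EV − CE = 37402 − 32328.04 = 5073.96

$5,073.96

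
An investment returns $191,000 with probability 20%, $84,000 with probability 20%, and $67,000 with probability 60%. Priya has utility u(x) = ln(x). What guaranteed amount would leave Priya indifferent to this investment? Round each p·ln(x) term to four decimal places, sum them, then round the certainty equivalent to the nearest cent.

E[u] = 0.2·ln(191000) + 0.2·ln(84000) + 0.6·ln(67000) = 2.4320 + 2.2677 + 6.6675 = 11.3672
CE = e^11.3672 ≈ 86439.50

$86,439.50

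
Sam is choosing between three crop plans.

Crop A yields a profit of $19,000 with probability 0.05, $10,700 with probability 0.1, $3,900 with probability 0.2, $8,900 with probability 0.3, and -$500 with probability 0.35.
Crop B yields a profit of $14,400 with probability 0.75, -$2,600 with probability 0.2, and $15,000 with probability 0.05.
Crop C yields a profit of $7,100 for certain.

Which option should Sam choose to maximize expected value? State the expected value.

Crop B ($11,030)

Crop A = 0.05 × 19000 + 0.1 × 10700 + 0.2 × 3900 + 0.3 × 8900 + 0.35 × (-500) = 950 + 1070 + 780 + 2670 − 175 = 5295
Crop B = 0.75 × 14400 + 0.2 × (-2600) + 0.05 × 15000 = 10800 − 520 + 750 = 11030
Crop C: 7100 (certain)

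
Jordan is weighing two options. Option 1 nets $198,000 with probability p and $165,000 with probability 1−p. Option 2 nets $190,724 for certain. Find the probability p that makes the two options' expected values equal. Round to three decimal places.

p·198000 + (1−p)·165000 = 190724
33000p + 165000 = 190724
p = (190724 − 165000) / 33000

p = 0.780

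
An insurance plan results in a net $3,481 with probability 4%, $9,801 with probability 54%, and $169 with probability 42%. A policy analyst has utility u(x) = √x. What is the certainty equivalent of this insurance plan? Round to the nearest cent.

$3,755.24

E[u] = 0.04·√3481 + 0.54·√9801 + 0.42·√169 = 0.04·59 + 0.54·99 + 0.42·13 = 61.28
CE = (61.28)² = 3755.2384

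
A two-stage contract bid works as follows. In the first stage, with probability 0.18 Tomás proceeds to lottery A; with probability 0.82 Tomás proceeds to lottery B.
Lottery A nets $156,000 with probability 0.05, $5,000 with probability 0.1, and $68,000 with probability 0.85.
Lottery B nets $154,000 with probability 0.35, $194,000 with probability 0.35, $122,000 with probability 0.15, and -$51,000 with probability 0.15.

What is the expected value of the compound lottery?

$120,507

EV(A) = 0.05 × 156000 + 0.1 × 5000 + 0.85 × 68000 = 7800 + 500 + 57800 = 66100
EV(B) = 0.35 × 154000 + 0.35 × 194000 + 0.15 × 122000 + 0.15 × (-51000) = 53900 + 67900 + 18300 − 7650 = 132450
Overall = 0.18 × 66100 + 0.82 × 132450 = 11898 + 108609 = 120507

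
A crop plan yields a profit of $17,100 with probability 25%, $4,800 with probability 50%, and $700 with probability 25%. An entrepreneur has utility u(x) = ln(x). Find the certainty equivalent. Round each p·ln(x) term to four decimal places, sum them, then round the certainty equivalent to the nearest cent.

$4,075.30

E[u] = 0.25·ln(17100) + 0.5·ln(4800) + 0.25·ln(700) = 2.4367 + 4.2382 + 1.6378 = 8.3127
CE = e^8.3127 ≈ 4075.30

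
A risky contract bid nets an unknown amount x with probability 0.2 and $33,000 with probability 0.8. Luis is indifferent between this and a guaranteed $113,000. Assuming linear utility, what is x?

x = $433,000

0.2·x + 0.8·33000 = 113000
0.2·x = 113000 − 26400 = 86600
x = 86600 / 0.2 = 433000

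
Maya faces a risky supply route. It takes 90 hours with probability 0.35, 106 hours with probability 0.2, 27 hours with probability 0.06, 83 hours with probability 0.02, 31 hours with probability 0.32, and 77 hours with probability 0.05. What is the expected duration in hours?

EV = 0.35 × 90 + 0.2 × 106 + 0.06 × 27 + 0.02 × 83 + 0.32 × 31 + 0.05 × 77 = 31.5 + 21.2 + 1.62 + 1.66 + 9.92 + 3.85 = 69.75

69.75 hours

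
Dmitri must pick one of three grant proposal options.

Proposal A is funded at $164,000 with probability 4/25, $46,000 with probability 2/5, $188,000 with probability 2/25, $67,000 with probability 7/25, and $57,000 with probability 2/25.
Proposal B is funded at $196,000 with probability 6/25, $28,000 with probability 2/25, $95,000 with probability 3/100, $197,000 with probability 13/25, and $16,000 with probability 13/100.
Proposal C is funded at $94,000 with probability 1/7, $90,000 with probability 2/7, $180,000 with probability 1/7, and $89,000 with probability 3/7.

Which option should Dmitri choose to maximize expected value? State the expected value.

Proposal A = 4/25 × 164000 + 2/5 × 46000 + 2/25 × 188000 + 7/25 × 67000 + 2/25 × 57000 = 26240 + 18400 + 15040 + 18760 + 4560 = 83000
Proposal B = 6/25 × 196000 + 2/25 × 28000 + 3/100 × 95000 + 13/25 × 197000 + 13/100 × 16000 = 47040 + 2240 + 2850 + 102440 + 2080 = 156650
Proposal C = 1/7 × 94000 + 2/7 × 90000 + 1/7 × 180000 + 3/7 × 89000 = 13428.5714 + 25714.2857 + 25714.2857 + 38142.8571 = 103000

Proposal B ($156,650)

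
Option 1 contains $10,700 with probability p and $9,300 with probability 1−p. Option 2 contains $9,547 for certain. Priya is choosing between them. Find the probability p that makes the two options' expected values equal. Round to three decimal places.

p·10700 + (1−p)·9300 = 9547
1400p + 9300 = 9547
p = (9547 − 9300) / 1400

p = 0.176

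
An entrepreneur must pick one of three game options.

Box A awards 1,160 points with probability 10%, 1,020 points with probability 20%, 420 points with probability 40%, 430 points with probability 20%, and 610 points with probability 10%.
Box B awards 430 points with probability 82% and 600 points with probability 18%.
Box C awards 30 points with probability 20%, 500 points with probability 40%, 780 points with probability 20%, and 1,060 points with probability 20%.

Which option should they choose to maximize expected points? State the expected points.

Box A = 0.1 × 1160 + 0.2 × 1020 + 0.4 × 420 + 0.2 × 430 + 0.1 × 610 = 116 + 204 + 168 + 86 + 61 = 635
Box B = 0.82 × 430 + 0.18 × 600 = 352.6 + 108 = 460.6
Box C = 0.2 × 30 + 0.4 × 500 + 0.2 × 780 + 0.2 × 1060 = 6 + 200 + 156 + 212 = 574

Box A (635 points)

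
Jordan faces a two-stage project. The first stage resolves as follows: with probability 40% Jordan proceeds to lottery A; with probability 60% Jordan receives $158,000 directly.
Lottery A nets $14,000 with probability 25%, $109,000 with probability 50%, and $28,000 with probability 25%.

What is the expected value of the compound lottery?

$120,800

EV(A) = 0.25 × 14000 + 0.5 × 109000 + 0.25 × 28000 = 3500 + 54500 + 7000 = 65000
Branch B: 158000 (certain)
Overall = 0.4 × 65000 + 0.6 × 158000 = 26000 + 94800 = 120800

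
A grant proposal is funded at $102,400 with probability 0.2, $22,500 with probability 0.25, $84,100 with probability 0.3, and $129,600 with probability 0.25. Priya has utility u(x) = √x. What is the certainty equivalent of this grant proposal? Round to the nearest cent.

$77,562.25

E[u] = 0.2·√102400 + 0.25·√22500 + 0.3·√84100 + 0.25·√129600 = 0.2·320 + 0.25·150 + 0.3·290 + 0.25·360 = 278.5
CE = (278.5)² = 77562.25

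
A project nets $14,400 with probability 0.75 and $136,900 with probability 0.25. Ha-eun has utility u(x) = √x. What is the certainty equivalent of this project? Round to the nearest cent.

E[u] = 0.75·√14400 + 0.25·√136900 = 0.75·120 + 0.25·370 = 182.5
CE = (182.5)² = 33306.25

$33,306.25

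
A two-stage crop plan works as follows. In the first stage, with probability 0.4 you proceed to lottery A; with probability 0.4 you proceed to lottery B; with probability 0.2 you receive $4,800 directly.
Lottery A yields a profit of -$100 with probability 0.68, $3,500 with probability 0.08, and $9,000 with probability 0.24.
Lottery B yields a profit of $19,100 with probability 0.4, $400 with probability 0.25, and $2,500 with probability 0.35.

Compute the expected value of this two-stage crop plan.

$5,354.80

EV(A) = 0.68 × (-100) + 0.08 × 3500 + 0.24 × 9000 = -68 + 280 + 2160 = 2372
EV(B) = 0.4 × 19100 + 0.25 × 400 + 0.35 × 2500 = 7640 + 100 + 875 = 8615
Branch C: 4800 (certain)
Overall = 0.4 × 2372 + 0.4 × 8615 + 0.2 × 4800 = 948.8 + 3446 + 960 = 5354.8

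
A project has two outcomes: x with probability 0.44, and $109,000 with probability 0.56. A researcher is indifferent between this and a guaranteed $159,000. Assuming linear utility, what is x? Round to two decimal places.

x = $222,636.36

0.44·x + 0.56·109000 = 159000
0.44·x = 159000 − 61040 = 97960
x = 97960 / 0.44 = 222636.3636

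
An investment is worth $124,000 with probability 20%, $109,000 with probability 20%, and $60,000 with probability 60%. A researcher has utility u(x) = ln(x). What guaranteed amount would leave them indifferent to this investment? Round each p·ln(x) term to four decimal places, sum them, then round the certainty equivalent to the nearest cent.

E[u] = 0.2·ln(124000) + 0.2·ln(109000) + 0.6·ln(60000) = 2.3456 + 2.3198 + 6.6013 = 11.2667
CE = e^11.2667 ≈ 78174.59

$78,174.59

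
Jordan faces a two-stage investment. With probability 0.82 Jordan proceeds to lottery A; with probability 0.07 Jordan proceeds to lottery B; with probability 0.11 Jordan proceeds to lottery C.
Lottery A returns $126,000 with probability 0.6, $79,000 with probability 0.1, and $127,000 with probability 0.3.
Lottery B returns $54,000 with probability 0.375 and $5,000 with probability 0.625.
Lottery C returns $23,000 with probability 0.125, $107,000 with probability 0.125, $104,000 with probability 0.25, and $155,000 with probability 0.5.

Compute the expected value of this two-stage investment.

$114,520.75

EV(A) = 0.6 × 126000 + 0.1 × 79000 + 0.3 × 127000 = 75600 + 7900 + 38100 = 121600
EV(B) = 0.375 × 54000 + 0.625 × 5000 = 20250 + 3125 = 23375
EV(C) = 0.125 × 23000 + 0.125 × 107000 + 0.25 × 104000 + 0.5 × 155000 = 2875 + 13375 + 26000 + 77500 = 119750
Overall = 0.82 × 121600 + 0.07 × 23375 + 0.11 × 119750 = 99712 + 1636.25 + 13172.5 = 114520.75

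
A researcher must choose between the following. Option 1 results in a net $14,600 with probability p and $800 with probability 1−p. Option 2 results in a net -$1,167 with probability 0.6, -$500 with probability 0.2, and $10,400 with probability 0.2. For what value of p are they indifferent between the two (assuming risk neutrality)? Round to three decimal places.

EV(Option 2) = 0.6 × (-1167) + 0.2 × (-500) + 0.2 × 10400 = -700.2 − 100 + 2080 = 1279.8
p·14600 + (1−p)·800 = 1279.8
13800p + 800 = 1279.8
p = (1279.8 − 800) / 13800

p = 0.035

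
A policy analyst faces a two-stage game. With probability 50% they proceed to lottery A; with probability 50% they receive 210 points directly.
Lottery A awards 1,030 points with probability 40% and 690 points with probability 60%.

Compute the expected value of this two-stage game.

518 points

EV(A) = 0.4 × 1030 + 0.6 × 690 = 412 + 414 = 826
Branch B: 210 (certain)
Overall = 0.5 × 826 + 0.5 × 210 = 413 + 105 = 518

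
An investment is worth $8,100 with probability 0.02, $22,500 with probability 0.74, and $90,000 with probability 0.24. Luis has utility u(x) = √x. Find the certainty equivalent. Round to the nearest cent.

$34,151.04

E[u] = 0.02·√8100 + 0.74·√22500 + 0.24·√90000 = 0.02·90 + 0.74·150 + 0.24·300 = 184.8
CE = (184.8)² = 34151.04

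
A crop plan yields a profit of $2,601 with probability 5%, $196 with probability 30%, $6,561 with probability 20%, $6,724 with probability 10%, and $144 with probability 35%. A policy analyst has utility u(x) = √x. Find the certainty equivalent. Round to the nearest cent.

E[u] = 0.05·√2601 + 0.3·√196 + 0.2·√6561 + 0.1·√6724 + 0.35·√144 = 0.05·51 + 0.3·14 + 0.2·81 + 0.1·82 + 0.35·12 = 35.35
CE = (35.35)² = 1249.6225

$1,249.62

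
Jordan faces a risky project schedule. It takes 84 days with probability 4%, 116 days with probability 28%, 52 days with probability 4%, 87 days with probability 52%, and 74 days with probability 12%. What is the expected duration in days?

92.04 days

EV = 0.04 × 84 + 0.28 × 116 + 0.04 × 52 + 0.52 × 87 + 0.12 × 74 = 3.36 + 32.48 + 2.08 + 45.24 + 8.88 = 92.04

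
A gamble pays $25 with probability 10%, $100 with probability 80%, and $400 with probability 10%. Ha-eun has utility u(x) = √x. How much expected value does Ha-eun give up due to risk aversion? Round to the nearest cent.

$12.25

E[u] = 0.1·√25 + 0.8·√100 + 0.1·√400 = 0.1·5 + 0.8·10 + 0.1·20 = 10.5
CE = (10.5)² = 110.25
Risk premium = EV − CE = 122.5 − 110.25 = 12.25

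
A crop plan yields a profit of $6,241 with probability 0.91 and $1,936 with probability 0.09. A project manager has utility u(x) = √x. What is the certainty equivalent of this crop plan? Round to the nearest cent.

$5,753.22

E[u] = 0.91·√6241 + 0.09·√1936 = 0.91·79 + 0.09·44 = 75.85
CE = (75.85)² = 5753.2225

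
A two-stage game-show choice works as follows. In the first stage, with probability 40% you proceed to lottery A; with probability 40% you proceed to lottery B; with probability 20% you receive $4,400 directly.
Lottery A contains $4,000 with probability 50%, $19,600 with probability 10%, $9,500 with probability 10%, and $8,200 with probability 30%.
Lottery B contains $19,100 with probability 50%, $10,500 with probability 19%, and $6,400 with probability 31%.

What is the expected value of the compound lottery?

$9,239.60

EV(A) = 0.5 × 4000 + 0.1 × 19600 + 0.1 × 9500 + 0.3 × 8200 = 2000 + 1960 + 950 + 2460 = 7370
EV(B) = 0.5 × 19100 + 0.19 × 10500 + 0.31 × 6400 = 9550 + 1995 + 1984 = 13529
Branch C: 4400 (certain)
Overall = 0.4 × 7370 + 0.4 × 13529 + 0.2 × 4400 = 2948 + 5411.6 + 880 = 9239.6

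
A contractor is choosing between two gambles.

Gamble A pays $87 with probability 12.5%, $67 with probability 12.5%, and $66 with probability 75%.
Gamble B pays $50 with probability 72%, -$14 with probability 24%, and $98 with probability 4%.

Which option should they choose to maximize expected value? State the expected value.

Gamble A ($68.75)

Gamble A = 0.125 × 87 + 0.125 × 67 + 0.75 × 66 = 10.875 + 8.375 + 49.5 = 68.75
Gamble B = 0.72 × 50 + 0.24 × (-14) + 0.04 × 98 = 36 − 3.36 + 3.92 = 36.56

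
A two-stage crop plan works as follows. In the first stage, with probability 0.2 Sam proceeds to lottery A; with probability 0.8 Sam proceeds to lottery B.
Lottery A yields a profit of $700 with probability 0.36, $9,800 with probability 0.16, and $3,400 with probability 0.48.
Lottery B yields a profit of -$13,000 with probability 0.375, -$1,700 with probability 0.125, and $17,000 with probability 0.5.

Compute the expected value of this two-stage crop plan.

$3,420.40

EV(A) = 0.36 × 700 + 0.16 × 9800 + 0.48 × 3400 = 252 + 1568 + 1632 = 3452
EV(B) = 0.375 × (-13000) + 0.125 × (-1700) + 0.5 × 17000 = -4875 − 212.5 + 8500 = 3412.5
Overall = 0.2 × 3452 + 0.8 × 3412.5 = 690.4 + 2730 = 3420.4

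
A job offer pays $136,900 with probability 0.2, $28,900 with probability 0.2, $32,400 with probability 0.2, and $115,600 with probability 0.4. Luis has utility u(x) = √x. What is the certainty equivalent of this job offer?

E[u] = 0.2·√136900 + 0.2·√28900 + 0.2·√32400 + 0.4·√115600 = 0.2·370 + 0.2·170 + 0.2·180 + 0.4·340 = 280
CE = (280)² = 78400

$78,400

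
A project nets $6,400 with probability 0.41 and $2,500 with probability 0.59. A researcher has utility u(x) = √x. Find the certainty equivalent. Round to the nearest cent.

$3,881.29

E[u] = 0.41·√6400 + 0.59·√2500 = 0.41·80 + 0.59·50 = 62.3
CE = (62.3)² = 3881.29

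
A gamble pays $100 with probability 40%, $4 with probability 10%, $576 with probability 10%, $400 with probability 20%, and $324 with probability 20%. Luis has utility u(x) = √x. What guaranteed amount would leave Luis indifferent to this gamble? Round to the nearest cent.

$201.64

E[u] = 0.4·√100 + 0.1·√4 + 0.1·√576 + 0.2·√400 + 0.2·√324 = 0.4·10 + 0.1·2 + 0.1·24 + 0.2·20 + 0.2·18 = 14.2
CE = (14.2)² = 201.64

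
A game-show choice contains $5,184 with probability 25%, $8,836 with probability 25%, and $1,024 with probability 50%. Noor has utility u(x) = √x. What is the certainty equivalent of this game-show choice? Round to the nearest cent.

$3,306.25

E[u] = 0.25·√5184 + 0.25·√8836 + 0.5·√1024 = 0.25·72 + 0.25·94 + 0.5·32 = 57.5
CE = (57.5)² = 3306.25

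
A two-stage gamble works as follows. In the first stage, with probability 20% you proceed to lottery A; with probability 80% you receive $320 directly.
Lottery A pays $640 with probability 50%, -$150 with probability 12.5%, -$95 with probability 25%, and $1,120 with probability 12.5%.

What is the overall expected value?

$339.50

EV(A) = 0.5 × 640 + 0.125 × (-150) + 0.25 × (-95) + 0.125 × 1120 = 320 − 18.75 − 23.75 + 140 = 417.5
Branch B: 320 (certain)
Overall = 0.2 × 417.5 + 0.8 × 320 = 83.5 + 256 = 339.5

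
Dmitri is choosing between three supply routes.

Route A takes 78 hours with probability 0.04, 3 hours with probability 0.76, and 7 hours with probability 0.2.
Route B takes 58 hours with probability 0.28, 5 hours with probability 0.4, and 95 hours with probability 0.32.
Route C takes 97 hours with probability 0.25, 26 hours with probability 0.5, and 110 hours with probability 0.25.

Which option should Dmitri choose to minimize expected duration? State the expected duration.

Route A = 0.04 × 78 + 0.76 × 3 + 0.2 × 7 = 3.12 + 2.28 + 1.4 = 6.8
Route B = 0.28 × 58 + 0.4 × 5 + 0.32 × 95 = 16.24 + 2 + 30.4 = 48.64
Route C = 0.25 × 97 + 0.5 × 26 + 0.25 × 110 = 24.25 + 13 + 27.5 = 64.75

Route A (6.8 hours)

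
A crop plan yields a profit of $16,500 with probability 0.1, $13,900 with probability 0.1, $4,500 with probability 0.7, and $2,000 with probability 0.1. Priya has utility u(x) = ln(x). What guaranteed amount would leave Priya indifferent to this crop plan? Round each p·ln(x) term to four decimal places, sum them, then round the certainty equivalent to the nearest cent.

$5,289.61

E[u] = 0.1·ln(16500) + 0.1·ln(13900) + 0.7·ln(4500) + 0.1·ln(2000) = 0.9711 + 0.9540 + 5.8883 + 0.7601 = 8.5735
CE = e^8.5735 ≈ 5289.61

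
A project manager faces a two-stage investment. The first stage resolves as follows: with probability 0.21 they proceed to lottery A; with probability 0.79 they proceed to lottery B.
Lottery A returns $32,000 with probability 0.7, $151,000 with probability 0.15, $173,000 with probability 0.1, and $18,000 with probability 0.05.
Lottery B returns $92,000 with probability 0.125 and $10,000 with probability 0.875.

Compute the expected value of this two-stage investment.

EV(A) = 0.7 × 32000 + 0.15 × 151000 + 0.1 × 173000 + 0.05 × 18000 = 22400 + 22650 + 17300 + 900 = 63250
EV(B) = 0.125 × 92000 + 0.875 × 10000 = 11500 + 8750 = 20250
Overall = 0.21 × 63250 + 0.79 × 20250 = 13282.5 + 15997.5 = 29280

$29,280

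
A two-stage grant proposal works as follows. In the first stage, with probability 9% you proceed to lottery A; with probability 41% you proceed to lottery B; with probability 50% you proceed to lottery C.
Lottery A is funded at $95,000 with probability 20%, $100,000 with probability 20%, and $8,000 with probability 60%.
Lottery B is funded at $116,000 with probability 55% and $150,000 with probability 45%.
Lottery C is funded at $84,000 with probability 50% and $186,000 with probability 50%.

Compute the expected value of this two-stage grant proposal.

EV(A) = 0.2 × 95000 + 0.2 × 100000 + 0.6 × 8000 = 19000 + 20000 + 4800 = 43800
EV(B) = 0.55 × 116000 + 0.45 × 150000 = 63800 + 67500 = 131300
EV(C) = 0.5 × 84000 + 0.5 × 186000 = 42000 + 93000 = 135000
Overall = 0.09 × 43800 + 0.41 × 131300 + 0.5 × 135000 = 3942 + 53833 + 67500 = 125275

$125,275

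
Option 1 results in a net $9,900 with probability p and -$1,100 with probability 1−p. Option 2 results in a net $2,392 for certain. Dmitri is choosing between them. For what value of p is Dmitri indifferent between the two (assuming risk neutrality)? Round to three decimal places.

p·9900 + (1−p)·(-1100) = 2392
11000p − 1100 = 2392
p = (2392 + 1100) / 11000

p = 0.317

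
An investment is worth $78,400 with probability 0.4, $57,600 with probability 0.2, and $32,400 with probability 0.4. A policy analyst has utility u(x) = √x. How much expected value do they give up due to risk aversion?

E[u] = 0.4·√78400 + 0.2·√57600 + 0.4·√32400 = 0.4·280 + 0.2·240 + 0.4·180 = 232
CE = (232)² = 53824
Risk premium = EV − CE = 55840 − 53824 = 2016

$2,016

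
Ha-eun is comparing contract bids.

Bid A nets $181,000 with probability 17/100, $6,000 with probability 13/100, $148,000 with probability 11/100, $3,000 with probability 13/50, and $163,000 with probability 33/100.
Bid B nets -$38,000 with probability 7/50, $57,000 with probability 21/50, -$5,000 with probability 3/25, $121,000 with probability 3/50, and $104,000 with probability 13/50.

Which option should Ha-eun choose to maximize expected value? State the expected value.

Bid A ($102,400)

Bid A = 17/100 × 181000 + 13/100 × 6000 + 11/100 × 148000 + 13/50 × 3000 + 33/100 × 163000 = 30770 + 780 + 16280 + 780 + 53790 = 102400
Bid B = 7/50 × (-38000) + 21/50 × 57000 + 3/25 × (-5000) + 3/50 × 121000 + 13/50 × 104000 = -5320 + 23940 − 600 + 7260 + 27040 = 52320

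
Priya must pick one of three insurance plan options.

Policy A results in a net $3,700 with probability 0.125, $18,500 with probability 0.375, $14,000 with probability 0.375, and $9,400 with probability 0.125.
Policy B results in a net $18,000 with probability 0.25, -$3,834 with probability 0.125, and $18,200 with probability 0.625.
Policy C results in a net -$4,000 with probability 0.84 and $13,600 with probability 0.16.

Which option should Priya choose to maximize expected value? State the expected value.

Policy B ($15,395.75)

Policy A = 0.125 × 3700 + 0.375 × 18500 + 0.375 × 14000 + 0.125 × 9400 = 462.5 + 6937.5 + 5250 + 1175 = 13825
Policy B = 0.25 × 18000 + 0.125 × (-3834) + 0.625 × 18200 = 4500 − 479.25 + 11375 = 15395.75
Policy C = 0.84 × (-4000) + 0.16 × 13600 = -3360 + 2176 = -1184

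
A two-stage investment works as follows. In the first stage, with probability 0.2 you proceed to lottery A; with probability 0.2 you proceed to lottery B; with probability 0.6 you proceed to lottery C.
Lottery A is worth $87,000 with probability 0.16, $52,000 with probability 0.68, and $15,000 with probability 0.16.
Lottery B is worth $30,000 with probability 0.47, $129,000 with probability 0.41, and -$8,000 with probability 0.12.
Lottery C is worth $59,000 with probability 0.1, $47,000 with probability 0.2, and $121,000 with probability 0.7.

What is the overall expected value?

$83,542

EV(A) = 0.16 × 87000 + 0.68 × 52000 + 0.16 × 15000 = 13920 + 35360 + 2400 = 51680
EV(B) = 0.47 × 30000 + 0.41 × 129000 + 0.12 × (-8000) = 14100 + 52890 − 960 = 66030
EV(C) = 0.1 × 59000 + 0.2 × 47000 + 0.7 × 121000 = 5900 + 9400 + 84700 = 100000
Overall = 0.2 × 51680 + 0.2 × 66030 + 0.6 × 100000 = 10336 + 13206 + 60000 = 83542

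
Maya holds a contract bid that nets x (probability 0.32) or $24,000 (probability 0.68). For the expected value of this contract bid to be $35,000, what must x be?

0.32·x + 0.68·24000 = 35000
0.32·x = 35000 − 16320 = 18680
x = 18680 / 0.32 = 58375

x = $58,375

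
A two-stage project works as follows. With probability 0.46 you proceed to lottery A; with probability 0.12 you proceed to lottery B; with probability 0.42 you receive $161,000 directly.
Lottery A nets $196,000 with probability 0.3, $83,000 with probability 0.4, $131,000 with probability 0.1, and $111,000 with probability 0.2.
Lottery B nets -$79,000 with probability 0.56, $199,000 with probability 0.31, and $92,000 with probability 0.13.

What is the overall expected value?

EV(A) = 0.3 × 196000 + 0.4 × 83000 + 0.1 × 131000 + 0.2 × 111000 = 58800 + 33200 + 13100 + 22200 = 127300
EV(B) = 0.56 × (-79000) + 0.31 × 199000 + 0.13 × 92000 = -44240 + 61690 + 11960 = 29410
Branch C: 161000 (certain)
Overall = 0.46 × 127300 + 0.12 × 29410 + 0.42 × 161000 = 58558 + 3529.2 + 67620 = 129707.2

$129,707.20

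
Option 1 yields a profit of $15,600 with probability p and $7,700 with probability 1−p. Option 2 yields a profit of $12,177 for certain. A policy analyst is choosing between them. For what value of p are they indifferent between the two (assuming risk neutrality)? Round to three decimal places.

p = 0.567

p·15600 + (1−p)·7700 = 12177
7900p + 7700 = 12177
p = (12177 − 7700) / 7900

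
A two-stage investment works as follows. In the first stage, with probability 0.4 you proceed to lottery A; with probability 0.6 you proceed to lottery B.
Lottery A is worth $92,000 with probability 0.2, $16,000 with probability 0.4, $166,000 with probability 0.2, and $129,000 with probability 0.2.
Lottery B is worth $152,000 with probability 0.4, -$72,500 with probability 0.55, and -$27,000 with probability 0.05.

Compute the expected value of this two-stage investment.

EV(A) = 0.2 × 92000 + 0.4 × 16000 + 0.2 × 166000 + 0.2 × 129000 = 18400 + 6400 + 33200 + 25800 = 83800
EV(B) = 0.4 × 152000 + 0.55 × (-72500) + 0.05 × (-27000) = 60800 − 39875 − 1350 = 19575
Overall = 0.4 × 83800 + 0.6 × 19575 = 33520 + 11745 = 45265

$45,265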